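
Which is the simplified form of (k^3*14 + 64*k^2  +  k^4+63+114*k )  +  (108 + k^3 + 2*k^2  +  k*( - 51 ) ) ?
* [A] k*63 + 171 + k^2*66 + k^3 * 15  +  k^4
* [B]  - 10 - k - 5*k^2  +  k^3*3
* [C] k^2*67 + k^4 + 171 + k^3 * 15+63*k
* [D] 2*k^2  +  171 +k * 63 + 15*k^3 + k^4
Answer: A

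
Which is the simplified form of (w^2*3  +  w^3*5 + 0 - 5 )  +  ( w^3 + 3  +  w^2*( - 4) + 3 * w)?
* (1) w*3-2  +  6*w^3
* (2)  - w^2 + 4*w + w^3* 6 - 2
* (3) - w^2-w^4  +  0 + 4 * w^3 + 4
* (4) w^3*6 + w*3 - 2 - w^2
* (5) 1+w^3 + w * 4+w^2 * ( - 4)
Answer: 4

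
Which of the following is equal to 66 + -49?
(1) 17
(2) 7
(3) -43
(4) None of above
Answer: 1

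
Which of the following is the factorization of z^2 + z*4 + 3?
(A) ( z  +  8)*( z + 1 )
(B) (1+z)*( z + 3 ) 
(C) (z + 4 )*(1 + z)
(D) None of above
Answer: B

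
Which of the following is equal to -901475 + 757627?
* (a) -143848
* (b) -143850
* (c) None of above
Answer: a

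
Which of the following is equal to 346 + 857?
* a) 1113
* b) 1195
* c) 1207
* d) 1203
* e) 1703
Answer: d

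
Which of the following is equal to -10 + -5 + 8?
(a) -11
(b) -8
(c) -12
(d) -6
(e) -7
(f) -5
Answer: e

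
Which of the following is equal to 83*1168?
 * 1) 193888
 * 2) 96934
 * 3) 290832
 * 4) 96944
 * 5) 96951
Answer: 4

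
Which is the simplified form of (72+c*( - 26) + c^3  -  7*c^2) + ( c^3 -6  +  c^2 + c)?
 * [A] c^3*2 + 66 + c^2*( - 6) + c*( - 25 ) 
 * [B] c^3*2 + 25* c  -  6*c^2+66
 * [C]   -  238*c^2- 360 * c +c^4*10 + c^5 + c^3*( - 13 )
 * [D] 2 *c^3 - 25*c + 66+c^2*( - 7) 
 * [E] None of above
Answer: A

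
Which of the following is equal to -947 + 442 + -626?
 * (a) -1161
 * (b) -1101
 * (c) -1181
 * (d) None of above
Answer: d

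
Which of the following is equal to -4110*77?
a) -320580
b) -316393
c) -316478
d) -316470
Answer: d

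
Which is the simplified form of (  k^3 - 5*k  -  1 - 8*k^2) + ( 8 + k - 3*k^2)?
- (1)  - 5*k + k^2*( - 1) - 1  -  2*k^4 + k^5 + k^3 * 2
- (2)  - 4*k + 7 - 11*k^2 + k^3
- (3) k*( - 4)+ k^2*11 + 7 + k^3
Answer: 2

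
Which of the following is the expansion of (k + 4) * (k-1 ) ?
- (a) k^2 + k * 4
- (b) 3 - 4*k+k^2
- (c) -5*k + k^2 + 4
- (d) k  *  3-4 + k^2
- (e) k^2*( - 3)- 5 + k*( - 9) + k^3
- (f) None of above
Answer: d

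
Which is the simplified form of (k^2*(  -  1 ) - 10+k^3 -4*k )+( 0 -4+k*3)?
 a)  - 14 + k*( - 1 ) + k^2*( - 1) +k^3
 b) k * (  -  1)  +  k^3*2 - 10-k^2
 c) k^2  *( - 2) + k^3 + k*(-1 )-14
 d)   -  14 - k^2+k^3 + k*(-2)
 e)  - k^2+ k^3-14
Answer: a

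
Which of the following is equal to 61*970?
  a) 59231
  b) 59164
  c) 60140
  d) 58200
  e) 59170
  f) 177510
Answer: e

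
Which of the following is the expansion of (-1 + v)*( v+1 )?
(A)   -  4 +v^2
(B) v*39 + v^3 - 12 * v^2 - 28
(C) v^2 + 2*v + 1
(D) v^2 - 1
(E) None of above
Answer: D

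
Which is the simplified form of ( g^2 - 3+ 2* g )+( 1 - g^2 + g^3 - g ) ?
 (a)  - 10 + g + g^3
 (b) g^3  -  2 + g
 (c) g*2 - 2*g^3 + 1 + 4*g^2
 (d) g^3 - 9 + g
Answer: b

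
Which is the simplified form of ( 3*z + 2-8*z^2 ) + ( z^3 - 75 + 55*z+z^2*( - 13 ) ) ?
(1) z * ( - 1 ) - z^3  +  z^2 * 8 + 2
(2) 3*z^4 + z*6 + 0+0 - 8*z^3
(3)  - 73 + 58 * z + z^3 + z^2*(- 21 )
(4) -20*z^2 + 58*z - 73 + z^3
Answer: 3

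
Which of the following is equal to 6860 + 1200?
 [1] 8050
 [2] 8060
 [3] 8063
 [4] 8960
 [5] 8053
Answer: 2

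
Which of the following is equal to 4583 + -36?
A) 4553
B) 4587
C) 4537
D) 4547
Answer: D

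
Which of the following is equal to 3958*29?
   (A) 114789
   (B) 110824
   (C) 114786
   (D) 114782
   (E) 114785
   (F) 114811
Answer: D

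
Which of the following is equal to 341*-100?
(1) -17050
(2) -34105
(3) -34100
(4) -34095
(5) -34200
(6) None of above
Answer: 3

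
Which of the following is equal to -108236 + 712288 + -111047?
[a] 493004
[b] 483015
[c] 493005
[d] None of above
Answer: c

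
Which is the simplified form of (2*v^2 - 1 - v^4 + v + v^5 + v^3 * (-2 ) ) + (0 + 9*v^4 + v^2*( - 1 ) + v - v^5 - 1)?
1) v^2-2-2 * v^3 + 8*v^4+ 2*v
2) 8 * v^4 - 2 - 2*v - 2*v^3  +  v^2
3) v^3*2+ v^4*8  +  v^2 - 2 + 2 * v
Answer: 1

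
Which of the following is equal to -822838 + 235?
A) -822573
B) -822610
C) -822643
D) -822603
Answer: D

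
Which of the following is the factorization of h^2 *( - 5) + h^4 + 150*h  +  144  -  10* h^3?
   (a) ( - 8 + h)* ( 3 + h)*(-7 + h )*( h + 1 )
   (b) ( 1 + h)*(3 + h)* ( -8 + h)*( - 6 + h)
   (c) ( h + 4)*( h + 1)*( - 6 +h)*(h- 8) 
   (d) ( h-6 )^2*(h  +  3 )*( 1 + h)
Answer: b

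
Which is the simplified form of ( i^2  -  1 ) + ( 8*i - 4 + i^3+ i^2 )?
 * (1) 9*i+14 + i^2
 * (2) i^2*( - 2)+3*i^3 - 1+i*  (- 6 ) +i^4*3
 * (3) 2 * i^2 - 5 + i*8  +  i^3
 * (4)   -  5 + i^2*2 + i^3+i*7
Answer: 3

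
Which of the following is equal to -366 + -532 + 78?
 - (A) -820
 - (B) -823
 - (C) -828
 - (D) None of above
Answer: A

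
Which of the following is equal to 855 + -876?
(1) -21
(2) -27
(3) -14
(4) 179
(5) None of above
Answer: 1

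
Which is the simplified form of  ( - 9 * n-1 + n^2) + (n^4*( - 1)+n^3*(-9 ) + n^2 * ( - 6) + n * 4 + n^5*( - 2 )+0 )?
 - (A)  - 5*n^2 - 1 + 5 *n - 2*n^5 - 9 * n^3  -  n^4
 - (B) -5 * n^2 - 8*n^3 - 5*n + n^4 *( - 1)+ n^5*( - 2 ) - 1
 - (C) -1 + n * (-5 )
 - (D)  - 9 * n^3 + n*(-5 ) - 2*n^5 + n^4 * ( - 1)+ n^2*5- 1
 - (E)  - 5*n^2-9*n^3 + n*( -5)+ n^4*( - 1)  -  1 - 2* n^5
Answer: E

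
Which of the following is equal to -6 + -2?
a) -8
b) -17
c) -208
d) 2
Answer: a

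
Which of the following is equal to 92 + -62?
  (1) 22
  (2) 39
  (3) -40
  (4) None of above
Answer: 4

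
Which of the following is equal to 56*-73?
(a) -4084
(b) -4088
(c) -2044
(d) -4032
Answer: b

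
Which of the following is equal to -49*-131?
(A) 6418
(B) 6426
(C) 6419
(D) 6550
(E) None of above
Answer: C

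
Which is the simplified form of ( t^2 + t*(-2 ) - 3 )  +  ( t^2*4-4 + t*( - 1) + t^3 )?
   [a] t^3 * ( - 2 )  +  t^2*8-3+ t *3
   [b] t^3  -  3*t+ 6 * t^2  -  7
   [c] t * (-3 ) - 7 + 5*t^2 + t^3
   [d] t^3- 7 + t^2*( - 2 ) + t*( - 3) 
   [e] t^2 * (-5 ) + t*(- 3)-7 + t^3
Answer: c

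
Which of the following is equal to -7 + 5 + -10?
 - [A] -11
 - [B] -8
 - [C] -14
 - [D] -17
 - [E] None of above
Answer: E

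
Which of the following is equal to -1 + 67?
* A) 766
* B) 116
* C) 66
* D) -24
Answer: C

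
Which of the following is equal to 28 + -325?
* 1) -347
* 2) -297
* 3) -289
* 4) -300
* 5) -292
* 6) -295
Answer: 2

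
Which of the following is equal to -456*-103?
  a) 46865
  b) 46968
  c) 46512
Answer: b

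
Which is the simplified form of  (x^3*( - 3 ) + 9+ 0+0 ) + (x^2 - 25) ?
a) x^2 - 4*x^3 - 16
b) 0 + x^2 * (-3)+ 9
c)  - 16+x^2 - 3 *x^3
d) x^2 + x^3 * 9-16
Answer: c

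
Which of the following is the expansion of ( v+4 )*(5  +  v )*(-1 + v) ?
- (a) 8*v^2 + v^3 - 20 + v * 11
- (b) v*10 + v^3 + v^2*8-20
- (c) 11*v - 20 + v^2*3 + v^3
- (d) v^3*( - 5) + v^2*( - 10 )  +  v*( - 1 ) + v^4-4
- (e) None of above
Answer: a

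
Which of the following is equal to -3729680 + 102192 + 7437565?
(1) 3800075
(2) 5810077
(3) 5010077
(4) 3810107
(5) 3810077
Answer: 5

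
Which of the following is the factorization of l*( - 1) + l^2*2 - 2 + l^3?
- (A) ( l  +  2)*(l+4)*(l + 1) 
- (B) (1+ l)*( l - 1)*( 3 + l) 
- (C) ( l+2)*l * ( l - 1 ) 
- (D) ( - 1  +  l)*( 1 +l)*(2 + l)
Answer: D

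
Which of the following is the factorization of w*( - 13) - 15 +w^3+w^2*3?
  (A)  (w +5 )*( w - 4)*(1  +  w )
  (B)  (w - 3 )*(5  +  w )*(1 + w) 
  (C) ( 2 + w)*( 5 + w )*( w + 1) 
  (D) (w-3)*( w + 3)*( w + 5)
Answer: B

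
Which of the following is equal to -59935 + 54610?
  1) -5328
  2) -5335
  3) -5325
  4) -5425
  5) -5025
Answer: 3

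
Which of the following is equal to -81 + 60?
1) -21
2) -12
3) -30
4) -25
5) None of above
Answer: 1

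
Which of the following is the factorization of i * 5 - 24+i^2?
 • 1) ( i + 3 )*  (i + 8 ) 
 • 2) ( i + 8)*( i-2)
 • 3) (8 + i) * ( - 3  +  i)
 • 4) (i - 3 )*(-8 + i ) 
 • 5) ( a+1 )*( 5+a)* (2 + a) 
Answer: 3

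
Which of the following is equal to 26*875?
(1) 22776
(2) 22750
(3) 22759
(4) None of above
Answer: 2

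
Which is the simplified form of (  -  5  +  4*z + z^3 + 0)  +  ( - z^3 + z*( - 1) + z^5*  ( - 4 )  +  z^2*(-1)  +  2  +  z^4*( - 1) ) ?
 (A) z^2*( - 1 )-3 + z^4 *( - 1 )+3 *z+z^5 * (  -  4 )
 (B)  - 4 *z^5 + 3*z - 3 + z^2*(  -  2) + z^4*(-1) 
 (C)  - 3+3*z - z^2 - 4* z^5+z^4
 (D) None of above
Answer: A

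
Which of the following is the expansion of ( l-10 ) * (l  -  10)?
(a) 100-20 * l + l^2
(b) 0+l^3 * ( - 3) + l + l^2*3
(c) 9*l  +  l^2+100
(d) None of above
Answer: a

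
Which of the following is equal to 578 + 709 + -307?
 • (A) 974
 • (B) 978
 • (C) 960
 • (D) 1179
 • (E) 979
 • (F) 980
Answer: F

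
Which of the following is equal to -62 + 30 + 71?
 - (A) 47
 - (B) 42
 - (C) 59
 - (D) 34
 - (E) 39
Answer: E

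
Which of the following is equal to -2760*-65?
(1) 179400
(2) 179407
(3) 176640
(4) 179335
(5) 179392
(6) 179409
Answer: 1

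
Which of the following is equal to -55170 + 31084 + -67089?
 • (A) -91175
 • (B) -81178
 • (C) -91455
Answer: A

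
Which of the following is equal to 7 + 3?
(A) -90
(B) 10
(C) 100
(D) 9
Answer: B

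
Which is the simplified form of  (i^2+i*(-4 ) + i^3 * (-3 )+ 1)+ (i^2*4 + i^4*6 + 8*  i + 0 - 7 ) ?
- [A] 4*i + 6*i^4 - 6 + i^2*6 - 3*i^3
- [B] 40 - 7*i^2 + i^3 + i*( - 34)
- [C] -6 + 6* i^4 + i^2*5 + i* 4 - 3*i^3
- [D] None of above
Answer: C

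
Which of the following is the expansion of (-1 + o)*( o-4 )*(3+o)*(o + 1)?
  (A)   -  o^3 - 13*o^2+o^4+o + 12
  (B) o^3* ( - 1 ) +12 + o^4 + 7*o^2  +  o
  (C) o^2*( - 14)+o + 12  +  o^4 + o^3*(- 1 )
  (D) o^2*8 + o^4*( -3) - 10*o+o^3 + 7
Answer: A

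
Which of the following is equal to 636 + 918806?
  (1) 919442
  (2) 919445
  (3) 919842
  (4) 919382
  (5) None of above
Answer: 1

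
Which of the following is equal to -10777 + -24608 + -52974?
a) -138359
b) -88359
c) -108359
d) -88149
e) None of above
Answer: b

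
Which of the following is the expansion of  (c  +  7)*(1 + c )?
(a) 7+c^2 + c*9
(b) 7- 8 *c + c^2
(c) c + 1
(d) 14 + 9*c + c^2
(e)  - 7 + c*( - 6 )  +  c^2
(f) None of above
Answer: f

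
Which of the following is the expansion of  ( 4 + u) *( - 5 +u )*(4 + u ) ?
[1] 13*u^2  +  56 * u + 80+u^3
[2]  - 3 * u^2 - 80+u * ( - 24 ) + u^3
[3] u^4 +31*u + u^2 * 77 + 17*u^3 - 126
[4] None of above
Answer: 4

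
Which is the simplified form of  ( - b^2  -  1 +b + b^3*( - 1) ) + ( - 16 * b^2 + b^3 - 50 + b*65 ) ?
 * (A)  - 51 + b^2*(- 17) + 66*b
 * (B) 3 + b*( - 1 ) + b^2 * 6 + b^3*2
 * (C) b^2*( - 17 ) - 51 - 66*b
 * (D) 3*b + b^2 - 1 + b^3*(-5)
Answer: A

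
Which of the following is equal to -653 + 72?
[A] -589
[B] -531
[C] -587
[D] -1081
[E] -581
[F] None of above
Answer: E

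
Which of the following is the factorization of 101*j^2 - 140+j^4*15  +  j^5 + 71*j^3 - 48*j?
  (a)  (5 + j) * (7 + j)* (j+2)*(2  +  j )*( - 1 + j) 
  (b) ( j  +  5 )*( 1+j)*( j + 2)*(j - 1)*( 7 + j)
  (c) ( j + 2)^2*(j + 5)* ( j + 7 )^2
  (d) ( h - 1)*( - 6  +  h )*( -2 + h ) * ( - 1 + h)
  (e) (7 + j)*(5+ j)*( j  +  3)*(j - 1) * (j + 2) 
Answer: a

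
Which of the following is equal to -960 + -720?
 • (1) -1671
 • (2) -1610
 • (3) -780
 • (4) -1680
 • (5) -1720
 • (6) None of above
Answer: 4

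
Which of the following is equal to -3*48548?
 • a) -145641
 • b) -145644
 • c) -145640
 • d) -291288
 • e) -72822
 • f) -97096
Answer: b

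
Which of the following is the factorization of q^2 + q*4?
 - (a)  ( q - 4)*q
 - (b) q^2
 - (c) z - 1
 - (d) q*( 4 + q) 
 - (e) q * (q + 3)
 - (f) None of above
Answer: d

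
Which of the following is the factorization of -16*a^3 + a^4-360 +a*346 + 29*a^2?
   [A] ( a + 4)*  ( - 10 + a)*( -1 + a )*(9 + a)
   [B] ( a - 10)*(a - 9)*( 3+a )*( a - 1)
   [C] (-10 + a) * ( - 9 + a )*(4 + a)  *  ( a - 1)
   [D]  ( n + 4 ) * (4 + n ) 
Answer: C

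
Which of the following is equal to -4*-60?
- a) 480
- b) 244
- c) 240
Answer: c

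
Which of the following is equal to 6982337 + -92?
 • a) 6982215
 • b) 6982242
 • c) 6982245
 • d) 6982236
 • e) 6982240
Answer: c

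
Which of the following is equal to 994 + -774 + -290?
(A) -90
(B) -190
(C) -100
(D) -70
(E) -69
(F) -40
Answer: D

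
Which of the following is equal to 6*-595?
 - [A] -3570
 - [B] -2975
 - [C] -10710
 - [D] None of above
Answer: A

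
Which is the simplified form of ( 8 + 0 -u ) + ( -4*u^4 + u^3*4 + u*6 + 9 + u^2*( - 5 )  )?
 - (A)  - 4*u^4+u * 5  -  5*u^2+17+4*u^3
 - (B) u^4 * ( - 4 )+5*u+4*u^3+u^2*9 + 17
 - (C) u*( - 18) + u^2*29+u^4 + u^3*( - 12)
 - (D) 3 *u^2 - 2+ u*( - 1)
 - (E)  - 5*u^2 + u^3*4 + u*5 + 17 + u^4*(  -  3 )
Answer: A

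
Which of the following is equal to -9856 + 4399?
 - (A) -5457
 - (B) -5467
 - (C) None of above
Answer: A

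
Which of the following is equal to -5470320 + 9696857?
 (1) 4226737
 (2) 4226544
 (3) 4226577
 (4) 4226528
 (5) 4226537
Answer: 5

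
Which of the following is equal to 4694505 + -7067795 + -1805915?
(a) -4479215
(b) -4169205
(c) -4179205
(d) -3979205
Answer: c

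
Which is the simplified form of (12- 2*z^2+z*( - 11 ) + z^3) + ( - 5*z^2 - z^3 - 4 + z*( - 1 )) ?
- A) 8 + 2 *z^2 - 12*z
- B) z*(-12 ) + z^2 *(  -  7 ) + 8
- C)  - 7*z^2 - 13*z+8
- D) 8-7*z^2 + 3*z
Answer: B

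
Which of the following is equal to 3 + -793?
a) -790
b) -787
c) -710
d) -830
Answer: a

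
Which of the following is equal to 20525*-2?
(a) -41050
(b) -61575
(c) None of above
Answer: a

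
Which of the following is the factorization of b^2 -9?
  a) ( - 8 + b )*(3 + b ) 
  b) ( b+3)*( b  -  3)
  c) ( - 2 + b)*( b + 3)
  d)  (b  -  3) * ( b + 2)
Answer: b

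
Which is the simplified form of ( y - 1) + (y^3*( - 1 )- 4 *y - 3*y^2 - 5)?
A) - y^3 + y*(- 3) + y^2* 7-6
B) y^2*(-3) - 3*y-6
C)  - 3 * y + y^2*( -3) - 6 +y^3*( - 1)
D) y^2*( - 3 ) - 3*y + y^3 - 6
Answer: C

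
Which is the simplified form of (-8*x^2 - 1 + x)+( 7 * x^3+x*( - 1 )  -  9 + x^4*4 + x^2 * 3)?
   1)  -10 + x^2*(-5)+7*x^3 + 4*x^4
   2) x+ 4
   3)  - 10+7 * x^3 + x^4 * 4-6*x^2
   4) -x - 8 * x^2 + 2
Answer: 1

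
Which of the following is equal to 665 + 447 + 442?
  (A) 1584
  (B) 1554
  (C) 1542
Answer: B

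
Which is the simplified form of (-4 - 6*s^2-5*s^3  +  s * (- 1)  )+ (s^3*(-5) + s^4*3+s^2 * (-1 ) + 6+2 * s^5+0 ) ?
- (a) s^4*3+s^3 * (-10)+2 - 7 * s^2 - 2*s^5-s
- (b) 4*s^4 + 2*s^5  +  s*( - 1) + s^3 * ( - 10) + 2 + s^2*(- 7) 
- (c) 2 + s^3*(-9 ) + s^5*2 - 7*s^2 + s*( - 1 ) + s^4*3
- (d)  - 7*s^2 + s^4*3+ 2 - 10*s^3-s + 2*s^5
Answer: d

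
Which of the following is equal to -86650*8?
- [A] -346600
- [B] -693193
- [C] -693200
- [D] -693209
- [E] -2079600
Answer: C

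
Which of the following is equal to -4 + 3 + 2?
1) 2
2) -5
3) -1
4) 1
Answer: 4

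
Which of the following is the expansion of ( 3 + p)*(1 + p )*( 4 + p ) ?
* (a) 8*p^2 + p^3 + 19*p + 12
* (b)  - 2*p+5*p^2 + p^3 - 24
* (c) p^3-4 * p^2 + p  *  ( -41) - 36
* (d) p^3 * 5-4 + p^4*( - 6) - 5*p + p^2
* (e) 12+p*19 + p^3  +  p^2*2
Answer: a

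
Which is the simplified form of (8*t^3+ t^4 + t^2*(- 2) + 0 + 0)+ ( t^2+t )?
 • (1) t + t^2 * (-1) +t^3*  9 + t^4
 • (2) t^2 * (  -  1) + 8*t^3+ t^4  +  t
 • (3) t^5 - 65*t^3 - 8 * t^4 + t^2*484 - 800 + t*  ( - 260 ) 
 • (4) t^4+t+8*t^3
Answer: 2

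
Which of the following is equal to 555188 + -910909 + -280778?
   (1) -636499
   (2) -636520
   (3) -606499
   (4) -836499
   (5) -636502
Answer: 1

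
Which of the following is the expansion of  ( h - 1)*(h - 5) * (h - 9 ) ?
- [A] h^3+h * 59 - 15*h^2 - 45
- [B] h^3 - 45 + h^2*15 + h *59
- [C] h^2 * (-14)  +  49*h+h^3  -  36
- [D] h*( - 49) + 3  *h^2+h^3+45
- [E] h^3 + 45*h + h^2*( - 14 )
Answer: A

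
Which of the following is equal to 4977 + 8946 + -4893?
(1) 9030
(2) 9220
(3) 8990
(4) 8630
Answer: 1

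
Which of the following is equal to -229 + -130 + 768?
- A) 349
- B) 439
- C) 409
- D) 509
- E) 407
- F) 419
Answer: C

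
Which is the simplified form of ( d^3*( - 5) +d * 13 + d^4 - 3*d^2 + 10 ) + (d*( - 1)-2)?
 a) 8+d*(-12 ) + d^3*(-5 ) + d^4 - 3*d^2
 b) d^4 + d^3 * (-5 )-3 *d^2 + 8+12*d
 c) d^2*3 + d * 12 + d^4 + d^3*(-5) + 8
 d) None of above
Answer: b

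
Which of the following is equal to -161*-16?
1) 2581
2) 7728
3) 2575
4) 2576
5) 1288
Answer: 4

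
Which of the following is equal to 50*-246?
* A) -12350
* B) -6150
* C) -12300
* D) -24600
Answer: C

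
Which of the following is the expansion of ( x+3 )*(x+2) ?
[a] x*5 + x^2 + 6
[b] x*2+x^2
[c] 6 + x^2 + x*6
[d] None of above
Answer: a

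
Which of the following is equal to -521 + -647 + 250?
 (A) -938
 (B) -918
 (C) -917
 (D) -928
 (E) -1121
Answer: B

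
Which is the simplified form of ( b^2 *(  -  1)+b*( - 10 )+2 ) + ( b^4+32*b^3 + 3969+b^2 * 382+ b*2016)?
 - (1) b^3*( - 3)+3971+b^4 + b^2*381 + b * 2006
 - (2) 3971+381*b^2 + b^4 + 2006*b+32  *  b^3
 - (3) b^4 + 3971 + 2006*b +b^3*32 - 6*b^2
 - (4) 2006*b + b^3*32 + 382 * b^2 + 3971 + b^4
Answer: 2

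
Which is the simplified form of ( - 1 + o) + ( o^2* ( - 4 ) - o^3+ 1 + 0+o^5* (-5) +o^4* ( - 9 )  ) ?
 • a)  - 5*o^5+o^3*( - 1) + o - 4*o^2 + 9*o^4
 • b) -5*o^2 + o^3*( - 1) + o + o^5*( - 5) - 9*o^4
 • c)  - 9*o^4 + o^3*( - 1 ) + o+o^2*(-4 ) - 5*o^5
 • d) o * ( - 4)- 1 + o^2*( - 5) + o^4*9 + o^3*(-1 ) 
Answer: c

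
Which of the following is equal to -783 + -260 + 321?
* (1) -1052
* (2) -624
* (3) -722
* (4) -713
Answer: 3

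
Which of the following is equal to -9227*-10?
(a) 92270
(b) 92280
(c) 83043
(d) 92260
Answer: a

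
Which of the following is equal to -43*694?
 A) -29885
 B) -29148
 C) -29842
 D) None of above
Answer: C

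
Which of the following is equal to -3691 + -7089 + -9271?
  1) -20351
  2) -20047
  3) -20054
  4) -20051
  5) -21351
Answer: 4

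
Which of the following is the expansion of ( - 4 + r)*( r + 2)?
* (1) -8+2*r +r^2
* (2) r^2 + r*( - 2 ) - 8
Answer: 2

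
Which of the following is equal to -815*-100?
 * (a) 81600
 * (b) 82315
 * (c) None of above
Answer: c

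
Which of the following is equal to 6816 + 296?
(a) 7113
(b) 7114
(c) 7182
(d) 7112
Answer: d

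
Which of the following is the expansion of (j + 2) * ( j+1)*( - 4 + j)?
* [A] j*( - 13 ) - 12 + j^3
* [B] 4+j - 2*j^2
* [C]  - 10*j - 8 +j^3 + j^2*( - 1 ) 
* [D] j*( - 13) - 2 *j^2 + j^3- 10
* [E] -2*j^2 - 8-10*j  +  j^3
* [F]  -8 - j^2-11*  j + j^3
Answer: C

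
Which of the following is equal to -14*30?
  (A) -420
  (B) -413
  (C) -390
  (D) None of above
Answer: A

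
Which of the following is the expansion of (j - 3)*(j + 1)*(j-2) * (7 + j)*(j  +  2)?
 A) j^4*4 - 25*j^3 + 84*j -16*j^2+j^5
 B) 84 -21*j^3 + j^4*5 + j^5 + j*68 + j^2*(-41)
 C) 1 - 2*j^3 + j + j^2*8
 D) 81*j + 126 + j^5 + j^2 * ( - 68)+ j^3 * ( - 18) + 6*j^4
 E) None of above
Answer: B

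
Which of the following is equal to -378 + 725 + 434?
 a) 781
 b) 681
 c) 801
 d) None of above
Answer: a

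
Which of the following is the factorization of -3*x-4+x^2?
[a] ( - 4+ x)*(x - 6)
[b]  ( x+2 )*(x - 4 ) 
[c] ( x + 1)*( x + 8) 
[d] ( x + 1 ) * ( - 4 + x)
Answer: d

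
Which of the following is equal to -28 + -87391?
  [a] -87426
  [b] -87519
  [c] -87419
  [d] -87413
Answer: c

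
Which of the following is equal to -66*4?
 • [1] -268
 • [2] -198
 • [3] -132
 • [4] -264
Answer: 4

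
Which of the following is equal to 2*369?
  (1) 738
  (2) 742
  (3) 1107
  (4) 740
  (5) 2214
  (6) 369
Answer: 1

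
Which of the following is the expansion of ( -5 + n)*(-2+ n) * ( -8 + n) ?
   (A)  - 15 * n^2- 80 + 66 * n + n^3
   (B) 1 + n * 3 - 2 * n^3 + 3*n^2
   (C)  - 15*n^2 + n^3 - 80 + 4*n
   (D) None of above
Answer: A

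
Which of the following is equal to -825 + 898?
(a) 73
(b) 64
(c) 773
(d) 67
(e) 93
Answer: a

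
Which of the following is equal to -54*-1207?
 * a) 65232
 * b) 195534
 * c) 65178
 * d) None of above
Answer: c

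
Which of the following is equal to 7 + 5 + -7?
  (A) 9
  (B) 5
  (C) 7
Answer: B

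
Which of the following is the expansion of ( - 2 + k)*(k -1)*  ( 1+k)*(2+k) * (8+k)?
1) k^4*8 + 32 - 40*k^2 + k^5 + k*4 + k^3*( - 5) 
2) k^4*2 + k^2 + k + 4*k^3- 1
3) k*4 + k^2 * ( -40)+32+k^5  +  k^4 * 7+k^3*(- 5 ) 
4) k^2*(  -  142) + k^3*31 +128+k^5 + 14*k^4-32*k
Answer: 1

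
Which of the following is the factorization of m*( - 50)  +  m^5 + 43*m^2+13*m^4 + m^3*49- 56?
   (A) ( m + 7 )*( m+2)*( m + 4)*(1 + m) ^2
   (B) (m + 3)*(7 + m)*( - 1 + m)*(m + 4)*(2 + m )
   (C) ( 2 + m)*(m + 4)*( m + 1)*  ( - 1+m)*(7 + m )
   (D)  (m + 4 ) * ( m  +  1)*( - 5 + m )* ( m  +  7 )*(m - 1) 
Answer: C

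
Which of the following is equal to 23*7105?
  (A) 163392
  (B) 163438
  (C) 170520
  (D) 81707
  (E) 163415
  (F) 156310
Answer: E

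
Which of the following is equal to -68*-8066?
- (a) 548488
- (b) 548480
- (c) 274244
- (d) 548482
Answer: a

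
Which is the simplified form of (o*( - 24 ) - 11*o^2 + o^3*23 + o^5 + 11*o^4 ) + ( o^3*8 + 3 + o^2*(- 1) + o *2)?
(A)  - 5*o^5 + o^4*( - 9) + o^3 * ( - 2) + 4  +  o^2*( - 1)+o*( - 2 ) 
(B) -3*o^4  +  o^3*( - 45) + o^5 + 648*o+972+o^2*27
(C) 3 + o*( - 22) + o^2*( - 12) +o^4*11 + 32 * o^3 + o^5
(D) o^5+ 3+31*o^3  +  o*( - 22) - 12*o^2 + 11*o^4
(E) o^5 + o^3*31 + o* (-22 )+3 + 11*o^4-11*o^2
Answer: D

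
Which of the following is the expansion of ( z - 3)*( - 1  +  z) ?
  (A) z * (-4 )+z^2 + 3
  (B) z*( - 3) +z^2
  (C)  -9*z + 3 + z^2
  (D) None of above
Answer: A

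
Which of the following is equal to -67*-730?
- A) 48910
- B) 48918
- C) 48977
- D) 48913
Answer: A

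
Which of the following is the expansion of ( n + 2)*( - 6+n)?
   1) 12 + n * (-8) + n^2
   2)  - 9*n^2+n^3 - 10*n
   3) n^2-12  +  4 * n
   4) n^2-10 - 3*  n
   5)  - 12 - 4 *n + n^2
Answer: 5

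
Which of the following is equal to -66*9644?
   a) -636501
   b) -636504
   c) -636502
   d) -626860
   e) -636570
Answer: b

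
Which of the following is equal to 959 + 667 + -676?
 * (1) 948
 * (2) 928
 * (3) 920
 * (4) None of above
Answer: 4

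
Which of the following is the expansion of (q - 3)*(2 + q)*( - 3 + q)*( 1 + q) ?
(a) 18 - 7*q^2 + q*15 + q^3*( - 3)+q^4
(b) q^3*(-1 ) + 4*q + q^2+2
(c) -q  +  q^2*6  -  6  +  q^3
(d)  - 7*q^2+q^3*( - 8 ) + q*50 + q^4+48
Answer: a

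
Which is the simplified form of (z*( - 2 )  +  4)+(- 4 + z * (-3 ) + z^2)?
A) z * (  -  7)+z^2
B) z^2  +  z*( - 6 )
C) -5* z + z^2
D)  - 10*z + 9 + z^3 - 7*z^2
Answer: C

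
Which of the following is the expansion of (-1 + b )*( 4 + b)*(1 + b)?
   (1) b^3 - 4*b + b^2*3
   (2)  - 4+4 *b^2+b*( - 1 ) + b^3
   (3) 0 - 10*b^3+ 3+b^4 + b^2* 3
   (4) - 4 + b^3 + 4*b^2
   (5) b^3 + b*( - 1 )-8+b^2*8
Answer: 2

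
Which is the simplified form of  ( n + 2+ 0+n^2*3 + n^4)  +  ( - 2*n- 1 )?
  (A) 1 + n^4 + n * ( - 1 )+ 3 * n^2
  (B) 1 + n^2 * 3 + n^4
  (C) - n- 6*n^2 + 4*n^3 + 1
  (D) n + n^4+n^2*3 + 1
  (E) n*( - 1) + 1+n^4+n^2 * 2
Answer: A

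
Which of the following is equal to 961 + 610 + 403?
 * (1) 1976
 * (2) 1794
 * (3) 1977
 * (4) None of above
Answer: 4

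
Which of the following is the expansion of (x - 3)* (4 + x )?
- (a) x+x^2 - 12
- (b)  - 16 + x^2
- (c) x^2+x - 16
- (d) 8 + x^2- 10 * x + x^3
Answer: a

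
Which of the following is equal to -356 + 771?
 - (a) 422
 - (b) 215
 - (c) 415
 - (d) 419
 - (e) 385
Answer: c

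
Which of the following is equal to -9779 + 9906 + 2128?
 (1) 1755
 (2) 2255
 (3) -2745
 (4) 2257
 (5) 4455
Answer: 2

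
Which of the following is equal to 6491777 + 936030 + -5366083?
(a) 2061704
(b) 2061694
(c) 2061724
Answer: c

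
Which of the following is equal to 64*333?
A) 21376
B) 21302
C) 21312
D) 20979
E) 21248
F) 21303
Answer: C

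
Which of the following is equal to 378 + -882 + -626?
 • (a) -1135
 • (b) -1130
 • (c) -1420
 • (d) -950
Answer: b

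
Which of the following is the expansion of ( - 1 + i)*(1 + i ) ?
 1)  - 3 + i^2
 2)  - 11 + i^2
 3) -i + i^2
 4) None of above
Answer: 4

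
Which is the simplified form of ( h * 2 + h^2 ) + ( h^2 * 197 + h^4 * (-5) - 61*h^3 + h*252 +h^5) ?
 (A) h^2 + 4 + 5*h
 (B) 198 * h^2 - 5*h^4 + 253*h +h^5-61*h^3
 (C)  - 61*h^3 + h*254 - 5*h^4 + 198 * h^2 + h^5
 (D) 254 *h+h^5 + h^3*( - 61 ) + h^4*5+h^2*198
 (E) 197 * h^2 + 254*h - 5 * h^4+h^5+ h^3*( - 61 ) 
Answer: C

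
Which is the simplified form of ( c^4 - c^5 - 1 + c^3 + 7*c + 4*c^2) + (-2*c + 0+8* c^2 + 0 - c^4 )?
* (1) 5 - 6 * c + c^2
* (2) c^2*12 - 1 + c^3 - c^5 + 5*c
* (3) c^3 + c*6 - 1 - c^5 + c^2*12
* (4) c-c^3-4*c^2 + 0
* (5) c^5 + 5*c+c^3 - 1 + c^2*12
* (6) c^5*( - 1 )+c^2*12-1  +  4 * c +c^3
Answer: 2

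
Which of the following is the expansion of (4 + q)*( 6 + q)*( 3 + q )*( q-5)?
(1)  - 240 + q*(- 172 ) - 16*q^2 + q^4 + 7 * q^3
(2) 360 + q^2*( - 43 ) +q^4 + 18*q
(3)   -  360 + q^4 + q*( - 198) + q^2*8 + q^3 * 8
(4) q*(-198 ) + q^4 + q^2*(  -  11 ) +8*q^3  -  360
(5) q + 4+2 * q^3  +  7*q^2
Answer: 4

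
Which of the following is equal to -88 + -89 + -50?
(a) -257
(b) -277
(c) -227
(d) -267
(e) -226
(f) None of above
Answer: c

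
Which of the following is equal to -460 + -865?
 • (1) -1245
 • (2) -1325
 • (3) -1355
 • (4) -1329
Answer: 2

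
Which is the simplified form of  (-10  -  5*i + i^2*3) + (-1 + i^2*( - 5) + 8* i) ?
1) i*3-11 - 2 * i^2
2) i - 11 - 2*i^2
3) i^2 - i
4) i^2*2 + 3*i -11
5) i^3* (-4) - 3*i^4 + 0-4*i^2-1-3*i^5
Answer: 1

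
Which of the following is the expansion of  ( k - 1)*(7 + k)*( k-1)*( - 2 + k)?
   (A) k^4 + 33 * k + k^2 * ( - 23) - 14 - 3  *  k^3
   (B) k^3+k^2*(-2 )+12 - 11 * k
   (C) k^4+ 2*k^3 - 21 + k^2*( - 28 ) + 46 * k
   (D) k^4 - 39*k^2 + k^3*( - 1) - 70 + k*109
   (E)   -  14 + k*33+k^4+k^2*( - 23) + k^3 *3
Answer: E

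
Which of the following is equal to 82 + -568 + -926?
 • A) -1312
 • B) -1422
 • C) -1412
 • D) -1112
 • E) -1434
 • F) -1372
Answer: C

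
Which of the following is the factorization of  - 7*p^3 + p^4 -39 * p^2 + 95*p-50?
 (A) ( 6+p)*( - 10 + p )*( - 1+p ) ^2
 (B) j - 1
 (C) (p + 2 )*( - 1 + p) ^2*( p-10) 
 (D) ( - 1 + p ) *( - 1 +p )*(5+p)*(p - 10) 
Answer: D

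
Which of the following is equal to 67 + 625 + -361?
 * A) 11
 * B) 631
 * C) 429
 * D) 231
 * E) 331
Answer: E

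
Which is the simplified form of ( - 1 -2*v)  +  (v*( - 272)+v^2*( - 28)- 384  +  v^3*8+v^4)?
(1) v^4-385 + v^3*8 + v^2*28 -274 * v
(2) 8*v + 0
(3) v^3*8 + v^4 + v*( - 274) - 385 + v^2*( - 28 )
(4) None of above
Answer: 3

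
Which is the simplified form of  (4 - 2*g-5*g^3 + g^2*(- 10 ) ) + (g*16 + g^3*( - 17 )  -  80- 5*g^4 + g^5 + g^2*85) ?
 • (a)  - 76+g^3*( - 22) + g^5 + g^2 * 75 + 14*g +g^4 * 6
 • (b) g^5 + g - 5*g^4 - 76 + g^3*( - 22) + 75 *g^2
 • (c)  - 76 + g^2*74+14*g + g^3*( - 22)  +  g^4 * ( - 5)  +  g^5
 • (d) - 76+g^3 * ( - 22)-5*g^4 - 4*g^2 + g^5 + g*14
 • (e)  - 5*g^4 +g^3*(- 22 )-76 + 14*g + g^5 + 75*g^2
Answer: e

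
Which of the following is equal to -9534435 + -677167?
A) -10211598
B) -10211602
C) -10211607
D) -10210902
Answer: B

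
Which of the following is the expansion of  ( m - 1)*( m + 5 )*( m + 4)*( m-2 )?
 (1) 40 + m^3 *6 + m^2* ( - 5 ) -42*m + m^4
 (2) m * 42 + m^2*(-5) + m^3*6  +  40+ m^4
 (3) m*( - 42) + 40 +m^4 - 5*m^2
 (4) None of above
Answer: 1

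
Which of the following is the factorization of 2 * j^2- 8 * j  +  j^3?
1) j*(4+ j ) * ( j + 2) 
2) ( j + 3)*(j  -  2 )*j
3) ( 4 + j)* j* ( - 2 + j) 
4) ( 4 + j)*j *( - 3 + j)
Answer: 3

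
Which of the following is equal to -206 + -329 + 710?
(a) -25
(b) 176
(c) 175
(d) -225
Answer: c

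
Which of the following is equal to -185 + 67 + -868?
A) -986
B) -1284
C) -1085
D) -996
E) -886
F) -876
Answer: A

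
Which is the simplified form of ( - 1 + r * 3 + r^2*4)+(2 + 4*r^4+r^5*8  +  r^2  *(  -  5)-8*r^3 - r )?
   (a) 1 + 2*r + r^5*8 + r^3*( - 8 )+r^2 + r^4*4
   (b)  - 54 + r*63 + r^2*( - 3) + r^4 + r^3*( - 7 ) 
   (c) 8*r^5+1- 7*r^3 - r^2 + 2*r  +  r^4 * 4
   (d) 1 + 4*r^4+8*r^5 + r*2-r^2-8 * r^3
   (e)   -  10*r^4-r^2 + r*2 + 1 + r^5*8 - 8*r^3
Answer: d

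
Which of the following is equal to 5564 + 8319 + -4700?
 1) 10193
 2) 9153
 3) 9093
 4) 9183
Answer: 4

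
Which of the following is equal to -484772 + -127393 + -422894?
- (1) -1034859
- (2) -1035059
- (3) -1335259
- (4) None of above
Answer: 2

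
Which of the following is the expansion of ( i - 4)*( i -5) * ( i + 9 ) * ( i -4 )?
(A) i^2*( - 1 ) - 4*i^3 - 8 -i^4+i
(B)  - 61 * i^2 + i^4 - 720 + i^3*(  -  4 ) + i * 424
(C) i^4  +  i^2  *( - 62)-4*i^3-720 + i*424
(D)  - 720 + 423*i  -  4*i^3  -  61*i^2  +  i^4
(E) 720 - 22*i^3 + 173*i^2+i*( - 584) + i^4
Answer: B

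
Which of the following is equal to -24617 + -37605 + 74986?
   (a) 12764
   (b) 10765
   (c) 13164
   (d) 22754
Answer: a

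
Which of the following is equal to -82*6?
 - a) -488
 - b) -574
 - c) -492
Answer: c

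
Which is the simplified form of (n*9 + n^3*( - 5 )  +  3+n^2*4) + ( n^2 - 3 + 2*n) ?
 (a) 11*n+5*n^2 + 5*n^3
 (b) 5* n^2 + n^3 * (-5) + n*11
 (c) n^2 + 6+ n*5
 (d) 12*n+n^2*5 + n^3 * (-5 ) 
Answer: b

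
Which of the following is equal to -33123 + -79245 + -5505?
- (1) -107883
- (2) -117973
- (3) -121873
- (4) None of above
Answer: 4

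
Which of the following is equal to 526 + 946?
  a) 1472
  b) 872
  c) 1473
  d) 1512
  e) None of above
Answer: a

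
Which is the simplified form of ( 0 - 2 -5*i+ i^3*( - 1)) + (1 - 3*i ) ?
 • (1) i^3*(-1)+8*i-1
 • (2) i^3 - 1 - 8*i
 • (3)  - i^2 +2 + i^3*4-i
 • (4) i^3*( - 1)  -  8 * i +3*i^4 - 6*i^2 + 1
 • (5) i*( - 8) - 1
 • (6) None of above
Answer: 6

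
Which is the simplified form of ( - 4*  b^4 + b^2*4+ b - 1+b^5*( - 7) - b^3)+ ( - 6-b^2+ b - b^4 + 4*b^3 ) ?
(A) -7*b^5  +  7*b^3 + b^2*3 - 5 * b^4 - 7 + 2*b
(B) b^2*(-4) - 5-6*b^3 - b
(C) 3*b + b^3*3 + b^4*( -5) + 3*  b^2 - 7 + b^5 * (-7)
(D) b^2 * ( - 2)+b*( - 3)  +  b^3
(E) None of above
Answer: E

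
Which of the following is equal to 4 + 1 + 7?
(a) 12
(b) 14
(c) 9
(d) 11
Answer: a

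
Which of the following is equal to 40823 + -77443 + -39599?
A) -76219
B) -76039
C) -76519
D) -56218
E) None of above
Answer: A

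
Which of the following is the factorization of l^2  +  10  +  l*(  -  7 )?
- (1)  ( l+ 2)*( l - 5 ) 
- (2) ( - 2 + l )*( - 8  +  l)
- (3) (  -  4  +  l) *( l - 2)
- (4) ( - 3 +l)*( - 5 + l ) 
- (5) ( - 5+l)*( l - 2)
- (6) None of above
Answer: 5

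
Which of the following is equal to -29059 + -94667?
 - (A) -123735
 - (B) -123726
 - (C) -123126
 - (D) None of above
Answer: B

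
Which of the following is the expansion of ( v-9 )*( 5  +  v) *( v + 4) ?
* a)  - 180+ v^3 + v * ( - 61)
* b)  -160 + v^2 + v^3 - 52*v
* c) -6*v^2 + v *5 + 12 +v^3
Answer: a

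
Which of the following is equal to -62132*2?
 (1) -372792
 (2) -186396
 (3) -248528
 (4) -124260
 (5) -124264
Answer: 5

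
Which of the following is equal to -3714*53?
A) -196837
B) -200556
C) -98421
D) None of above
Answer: D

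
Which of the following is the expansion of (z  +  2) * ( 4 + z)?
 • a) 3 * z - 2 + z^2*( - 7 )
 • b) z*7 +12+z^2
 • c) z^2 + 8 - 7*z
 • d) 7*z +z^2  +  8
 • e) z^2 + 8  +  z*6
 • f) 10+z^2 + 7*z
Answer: e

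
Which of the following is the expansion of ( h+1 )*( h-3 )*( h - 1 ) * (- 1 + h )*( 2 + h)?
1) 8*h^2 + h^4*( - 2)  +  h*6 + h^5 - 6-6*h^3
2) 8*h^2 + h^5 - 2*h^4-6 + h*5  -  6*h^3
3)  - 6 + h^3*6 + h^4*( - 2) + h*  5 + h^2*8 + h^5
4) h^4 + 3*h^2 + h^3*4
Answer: 2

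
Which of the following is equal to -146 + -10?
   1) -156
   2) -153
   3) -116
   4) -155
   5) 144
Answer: 1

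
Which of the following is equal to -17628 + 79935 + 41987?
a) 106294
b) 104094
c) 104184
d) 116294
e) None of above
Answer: e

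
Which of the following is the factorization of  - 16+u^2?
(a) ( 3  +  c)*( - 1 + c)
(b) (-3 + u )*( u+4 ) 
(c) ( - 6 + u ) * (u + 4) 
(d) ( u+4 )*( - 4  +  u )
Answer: d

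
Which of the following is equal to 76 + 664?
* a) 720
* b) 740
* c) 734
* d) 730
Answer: b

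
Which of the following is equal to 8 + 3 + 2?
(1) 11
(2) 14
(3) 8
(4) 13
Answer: 4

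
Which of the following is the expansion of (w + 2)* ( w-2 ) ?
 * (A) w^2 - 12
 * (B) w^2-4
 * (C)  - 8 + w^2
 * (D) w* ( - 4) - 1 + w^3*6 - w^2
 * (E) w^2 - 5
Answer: B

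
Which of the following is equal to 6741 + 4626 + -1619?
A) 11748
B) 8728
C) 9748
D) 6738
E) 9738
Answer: C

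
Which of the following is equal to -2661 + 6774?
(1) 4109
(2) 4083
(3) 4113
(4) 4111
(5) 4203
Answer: 3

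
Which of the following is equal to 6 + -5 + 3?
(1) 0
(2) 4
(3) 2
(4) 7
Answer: 2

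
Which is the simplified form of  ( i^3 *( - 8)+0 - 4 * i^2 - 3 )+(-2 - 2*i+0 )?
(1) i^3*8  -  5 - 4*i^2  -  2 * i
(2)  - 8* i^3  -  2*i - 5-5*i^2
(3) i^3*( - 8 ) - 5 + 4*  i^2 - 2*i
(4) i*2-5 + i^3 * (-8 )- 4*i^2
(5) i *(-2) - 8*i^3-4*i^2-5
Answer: 5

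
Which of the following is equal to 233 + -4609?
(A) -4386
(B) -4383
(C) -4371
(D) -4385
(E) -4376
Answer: E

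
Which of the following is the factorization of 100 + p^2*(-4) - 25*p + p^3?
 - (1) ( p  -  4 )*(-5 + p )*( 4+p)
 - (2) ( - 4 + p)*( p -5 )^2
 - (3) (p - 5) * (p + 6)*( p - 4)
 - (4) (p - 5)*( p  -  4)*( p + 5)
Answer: 4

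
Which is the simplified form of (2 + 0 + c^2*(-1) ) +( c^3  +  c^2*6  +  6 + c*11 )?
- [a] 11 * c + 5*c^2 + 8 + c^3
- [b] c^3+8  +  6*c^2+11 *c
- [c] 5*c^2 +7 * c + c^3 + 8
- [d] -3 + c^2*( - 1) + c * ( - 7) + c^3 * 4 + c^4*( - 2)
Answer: a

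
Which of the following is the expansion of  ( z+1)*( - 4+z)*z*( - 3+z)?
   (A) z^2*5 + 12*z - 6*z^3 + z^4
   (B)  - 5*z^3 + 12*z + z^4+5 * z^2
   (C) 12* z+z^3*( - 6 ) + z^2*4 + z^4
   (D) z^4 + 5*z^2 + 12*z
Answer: A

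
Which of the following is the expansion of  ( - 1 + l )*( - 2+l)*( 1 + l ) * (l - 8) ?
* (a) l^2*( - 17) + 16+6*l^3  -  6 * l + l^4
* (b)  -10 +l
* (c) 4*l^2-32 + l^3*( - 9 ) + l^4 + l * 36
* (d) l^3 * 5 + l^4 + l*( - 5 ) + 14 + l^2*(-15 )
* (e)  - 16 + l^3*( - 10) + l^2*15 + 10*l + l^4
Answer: e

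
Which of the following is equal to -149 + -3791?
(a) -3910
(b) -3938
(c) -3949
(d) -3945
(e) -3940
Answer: e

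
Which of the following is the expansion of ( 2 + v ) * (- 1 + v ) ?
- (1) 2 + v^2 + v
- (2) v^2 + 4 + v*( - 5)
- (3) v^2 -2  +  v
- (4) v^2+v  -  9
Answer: 3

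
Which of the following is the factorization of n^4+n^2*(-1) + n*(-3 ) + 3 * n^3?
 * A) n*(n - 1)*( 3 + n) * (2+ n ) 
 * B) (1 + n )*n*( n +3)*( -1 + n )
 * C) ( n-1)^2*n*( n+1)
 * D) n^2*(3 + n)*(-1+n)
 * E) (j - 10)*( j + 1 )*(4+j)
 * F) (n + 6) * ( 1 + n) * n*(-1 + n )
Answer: B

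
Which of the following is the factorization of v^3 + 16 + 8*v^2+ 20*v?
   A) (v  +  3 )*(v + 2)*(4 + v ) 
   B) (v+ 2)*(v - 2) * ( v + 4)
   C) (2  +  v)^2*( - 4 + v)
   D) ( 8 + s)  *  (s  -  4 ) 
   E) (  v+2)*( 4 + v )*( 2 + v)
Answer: E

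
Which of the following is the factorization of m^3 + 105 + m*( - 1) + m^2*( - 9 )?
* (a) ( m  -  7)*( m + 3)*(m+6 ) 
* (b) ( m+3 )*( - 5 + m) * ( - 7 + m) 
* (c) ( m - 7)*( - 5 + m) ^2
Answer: b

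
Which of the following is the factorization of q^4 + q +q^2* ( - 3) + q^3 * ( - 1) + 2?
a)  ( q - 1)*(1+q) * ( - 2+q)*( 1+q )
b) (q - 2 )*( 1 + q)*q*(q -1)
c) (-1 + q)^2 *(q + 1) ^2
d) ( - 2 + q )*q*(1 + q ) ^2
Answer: a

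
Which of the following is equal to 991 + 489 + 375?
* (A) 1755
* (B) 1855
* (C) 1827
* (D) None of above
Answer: B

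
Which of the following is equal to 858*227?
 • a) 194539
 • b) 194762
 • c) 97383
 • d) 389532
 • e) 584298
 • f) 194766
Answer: f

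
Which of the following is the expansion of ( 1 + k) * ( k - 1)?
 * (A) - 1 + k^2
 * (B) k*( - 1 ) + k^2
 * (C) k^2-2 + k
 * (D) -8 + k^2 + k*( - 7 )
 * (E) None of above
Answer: A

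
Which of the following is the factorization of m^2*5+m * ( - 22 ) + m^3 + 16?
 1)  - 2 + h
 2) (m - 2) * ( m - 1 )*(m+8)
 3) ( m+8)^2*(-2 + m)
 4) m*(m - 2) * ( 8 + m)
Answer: 2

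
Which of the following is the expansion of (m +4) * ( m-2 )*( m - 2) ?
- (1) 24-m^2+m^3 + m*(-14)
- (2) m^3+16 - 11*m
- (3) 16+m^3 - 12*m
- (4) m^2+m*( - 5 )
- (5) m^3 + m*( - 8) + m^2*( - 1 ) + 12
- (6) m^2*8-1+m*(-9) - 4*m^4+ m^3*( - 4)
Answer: 3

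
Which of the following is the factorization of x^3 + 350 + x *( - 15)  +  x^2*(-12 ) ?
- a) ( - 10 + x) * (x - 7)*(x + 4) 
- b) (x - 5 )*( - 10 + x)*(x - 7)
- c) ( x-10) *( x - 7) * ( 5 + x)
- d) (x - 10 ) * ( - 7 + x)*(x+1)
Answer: c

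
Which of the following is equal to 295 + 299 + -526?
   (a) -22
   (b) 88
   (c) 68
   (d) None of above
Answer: c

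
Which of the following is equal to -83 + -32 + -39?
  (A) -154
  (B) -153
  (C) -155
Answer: A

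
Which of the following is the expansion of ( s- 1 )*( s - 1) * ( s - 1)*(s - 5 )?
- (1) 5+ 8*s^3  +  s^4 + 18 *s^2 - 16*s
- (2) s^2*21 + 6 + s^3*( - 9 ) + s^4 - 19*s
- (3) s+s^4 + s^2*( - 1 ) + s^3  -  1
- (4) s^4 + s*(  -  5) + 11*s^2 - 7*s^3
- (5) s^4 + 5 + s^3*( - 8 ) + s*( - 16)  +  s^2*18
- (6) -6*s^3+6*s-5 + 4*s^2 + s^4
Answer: 5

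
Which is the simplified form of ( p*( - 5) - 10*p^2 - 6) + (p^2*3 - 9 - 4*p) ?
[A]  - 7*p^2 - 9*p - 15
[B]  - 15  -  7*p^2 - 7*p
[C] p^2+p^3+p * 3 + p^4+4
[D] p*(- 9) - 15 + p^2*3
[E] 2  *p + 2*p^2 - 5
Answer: A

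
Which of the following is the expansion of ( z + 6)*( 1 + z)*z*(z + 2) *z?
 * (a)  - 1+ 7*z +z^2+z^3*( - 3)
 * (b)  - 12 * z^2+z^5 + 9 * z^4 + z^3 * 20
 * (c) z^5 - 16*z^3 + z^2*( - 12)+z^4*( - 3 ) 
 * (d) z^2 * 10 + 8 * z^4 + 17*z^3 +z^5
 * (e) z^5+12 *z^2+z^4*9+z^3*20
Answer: e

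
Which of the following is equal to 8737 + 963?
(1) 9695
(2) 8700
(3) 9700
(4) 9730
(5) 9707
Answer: 3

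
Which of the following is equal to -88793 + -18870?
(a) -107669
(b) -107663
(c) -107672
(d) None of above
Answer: b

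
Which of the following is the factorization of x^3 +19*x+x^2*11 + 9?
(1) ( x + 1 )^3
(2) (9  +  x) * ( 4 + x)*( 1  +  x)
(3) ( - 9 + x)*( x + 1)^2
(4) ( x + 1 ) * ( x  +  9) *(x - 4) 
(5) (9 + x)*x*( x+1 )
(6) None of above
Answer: 6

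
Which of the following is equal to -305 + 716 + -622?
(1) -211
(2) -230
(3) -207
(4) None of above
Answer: 1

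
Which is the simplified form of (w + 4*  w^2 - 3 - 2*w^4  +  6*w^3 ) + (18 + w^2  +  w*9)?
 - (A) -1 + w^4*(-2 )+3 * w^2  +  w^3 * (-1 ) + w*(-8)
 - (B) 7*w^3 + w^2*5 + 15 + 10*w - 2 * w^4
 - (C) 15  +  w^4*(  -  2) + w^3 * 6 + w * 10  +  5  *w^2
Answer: C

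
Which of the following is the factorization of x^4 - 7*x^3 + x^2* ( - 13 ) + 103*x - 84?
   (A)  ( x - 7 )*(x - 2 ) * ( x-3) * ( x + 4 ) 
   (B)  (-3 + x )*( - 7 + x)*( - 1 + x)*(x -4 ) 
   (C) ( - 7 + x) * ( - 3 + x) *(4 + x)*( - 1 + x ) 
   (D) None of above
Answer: C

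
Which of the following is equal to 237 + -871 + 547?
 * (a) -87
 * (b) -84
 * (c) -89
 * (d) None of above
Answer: a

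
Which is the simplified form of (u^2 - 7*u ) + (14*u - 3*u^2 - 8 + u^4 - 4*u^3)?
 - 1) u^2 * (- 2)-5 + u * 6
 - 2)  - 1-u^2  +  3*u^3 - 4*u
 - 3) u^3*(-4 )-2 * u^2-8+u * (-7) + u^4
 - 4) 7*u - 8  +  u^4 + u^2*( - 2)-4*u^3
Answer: 4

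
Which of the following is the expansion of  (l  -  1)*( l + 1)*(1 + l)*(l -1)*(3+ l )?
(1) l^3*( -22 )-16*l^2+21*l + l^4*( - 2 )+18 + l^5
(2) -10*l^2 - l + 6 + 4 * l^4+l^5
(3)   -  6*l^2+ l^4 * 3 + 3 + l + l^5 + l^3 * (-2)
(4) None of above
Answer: 3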